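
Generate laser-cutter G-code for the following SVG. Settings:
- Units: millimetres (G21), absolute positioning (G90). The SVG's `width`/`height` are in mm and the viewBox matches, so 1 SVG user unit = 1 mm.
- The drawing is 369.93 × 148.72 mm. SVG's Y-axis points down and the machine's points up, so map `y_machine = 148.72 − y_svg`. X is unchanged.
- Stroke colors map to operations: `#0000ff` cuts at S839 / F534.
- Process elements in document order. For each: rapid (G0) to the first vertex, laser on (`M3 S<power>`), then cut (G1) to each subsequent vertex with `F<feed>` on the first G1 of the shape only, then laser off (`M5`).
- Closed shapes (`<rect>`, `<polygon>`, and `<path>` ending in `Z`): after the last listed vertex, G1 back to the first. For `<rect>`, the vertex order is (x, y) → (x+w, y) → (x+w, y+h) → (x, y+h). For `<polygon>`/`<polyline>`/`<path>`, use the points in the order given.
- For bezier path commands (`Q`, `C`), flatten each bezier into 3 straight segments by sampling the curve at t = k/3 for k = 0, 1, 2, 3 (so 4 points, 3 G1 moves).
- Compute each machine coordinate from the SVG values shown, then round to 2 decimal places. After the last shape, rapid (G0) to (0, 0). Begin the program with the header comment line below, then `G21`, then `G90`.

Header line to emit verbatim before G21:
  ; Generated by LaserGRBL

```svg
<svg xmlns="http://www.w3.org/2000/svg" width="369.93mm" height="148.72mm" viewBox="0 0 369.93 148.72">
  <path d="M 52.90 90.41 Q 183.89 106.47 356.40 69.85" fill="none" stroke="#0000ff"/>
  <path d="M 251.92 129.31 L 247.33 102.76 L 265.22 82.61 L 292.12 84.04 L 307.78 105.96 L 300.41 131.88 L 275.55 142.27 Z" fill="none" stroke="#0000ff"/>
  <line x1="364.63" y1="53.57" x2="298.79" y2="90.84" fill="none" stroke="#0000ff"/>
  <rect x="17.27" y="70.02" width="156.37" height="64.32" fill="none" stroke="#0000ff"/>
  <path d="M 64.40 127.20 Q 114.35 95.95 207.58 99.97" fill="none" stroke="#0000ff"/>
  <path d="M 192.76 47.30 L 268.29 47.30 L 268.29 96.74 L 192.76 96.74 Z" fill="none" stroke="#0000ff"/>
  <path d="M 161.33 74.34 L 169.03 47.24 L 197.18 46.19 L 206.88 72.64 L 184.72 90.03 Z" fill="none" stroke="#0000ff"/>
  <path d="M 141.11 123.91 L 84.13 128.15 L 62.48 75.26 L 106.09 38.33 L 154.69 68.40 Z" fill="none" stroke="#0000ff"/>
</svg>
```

Since the viewBox matches the mm dimensions, user units are millimetres directly. The only transform is the Y-flip y_m = 148.72 − y_svg.

Shape 1 is a quadratic bezier drawn with `<path>`. Its stroke #0000ff means cut at S839, F534. After flipping Y the toolpath is (52.90,58.31) → (144.84,53.46) → (246.01,60.31) → (356.40,78.87).

Shape 2 is a regular polygon drawn with `<path>`. Its stroke #0000ff means cut at S839, F534. After flipping Y the toolpath is (251.92,19.41) → (247.33,45.96) → (265.22,66.11) → (292.12,64.68) → (307.78,42.76) → (300.41,16.84) → (275.55,6.45) → (251.92,19.41), returning to the start.

Shape 3 is a line segment drawn with `<line>`. Its stroke #0000ff means cut at S839, F534. After flipping Y the toolpath is (364.63,95.15) → (298.79,57.88).

Shape 4 is a rectangle drawn with `<rect>`. Its stroke #0000ff means cut at S839, F534. After flipping Y the toolpath is (17.27,78.70) → (173.64,78.70) → (173.64,14.38) → (17.27,14.38) → (17.27,78.70), returning to the start.

Shape 5 is a quadratic bezier drawn with `<path>`. Its stroke #0000ff means cut at S839, F534. After flipping Y the toolpath is (64.40,21.52) → (102.51,38.43) → (150.24,47.51) → (207.58,48.75).

Shape 6 is a rectangle drawn with `<path>`. Its stroke #0000ff means cut at S839, F534. After flipping Y the toolpath is (192.76,101.42) → (268.29,101.42) → (268.29,51.98) → (192.76,51.98) → (192.76,101.42), returning to the start.

Shape 7 is a regular polygon drawn with `<path>`. Its stroke #0000ff means cut at S839, F534. After flipping Y the toolpath is (161.33,74.38) → (169.03,101.48) → (197.18,102.53) → (206.88,76.08) → (184.72,58.69) → (161.33,74.38), returning to the start.

Shape 8 is a regular polygon drawn with `<path>`. Its stroke #0000ff means cut at S839, F534. After flipping Y the toolpath is (141.11,24.81) → (84.13,20.57) → (62.48,73.46) → (106.09,110.39) → (154.69,80.32) → (141.11,24.81), returning to the start.

; Generated by LaserGRBL
G21
G90
G0 X52.90 Y58.31
M3 S839
G1 X144.84 Y53.46 F534
G1 X246.01 Y60.31
G1 X356.40 Y78.87
M5
G0 X251.92 Y19.41
M3 S839
G1 X247.33 Y45.96 F534
G1 X265.22 Y66.11
G1 X292.12 Y64.68
G1 X307.78 Y42.76
G1 X300.41 Y16.84
G1 X275.55 Y6.45
G1 X251.92 Y19.41
M5
G0 X364.63 Y95.15
M3 S839
G1 X298.79 Y57.88 F534
M5
G0 X17.27 Y78.70
M3 S839
G1 X173.64 Y78.70 F534
G1 X173.64 Y14.38
G1 X17.27 Y14.38
G1 X17.27 Y78.70
M5
G0 X64.40 Y21.52
M3 S839
G1 X102.51 Y38.43 F534
G1 X150.24 Y47.51
G1 X207.58 Y48.75
M5
G0 X192.76 Y101.42
M3 S839
G1 X268.29 Y101.42 F534
G1 X268.29 Y51.98
G1 X192.76 Y51.98
G1 X192.76 Y101.42
M5
G0 X161.33 Y74.38
M3 S839
G1 X169.03 Y101.48 F534
G1 X197.18 Y102.53
G1 X206.88 Y76.08
G1 X184.72 Y58.69
G1 X161.33 Y74.38
M5
G0 X141.11 Y24.81
M3 S839
G1 X84.13 Y20.57 F534
G1 X62.48 Y73.46
G1 X106.09 Y110.39
G1 X154.69 Y80.32
G1 X141.11 Y24.81
M5
G0 X0.00 Y0.00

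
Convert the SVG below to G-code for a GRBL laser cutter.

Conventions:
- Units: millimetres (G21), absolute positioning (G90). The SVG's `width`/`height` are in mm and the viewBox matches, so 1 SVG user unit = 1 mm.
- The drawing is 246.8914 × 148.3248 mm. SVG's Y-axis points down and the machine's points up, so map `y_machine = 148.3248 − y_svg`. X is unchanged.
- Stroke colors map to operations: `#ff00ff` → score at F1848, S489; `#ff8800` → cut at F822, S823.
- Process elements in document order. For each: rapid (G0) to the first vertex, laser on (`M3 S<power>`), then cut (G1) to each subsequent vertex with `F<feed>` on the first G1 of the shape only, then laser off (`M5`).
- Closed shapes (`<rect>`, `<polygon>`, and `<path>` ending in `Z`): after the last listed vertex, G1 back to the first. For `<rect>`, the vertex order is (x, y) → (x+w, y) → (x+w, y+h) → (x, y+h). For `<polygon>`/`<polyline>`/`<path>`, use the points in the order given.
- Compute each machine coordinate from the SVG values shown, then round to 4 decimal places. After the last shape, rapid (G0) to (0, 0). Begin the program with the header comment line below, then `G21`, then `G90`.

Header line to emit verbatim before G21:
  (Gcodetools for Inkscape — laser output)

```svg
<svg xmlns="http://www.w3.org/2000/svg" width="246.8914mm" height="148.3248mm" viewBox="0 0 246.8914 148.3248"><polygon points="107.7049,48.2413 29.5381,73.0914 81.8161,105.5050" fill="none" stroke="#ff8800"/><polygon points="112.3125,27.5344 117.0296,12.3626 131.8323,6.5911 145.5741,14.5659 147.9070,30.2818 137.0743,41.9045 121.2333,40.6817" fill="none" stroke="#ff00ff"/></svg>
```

1 u = 1 mm; y_m = 148.3248 − y.

[1] `<polygon>` closed polygon, #ff8800→cut S823 F822: (107.7049,100.0835) → (29.5381,75.2334) → (81.8161,42.8198) → (107.7049,100.0835) (closed)

[2] `<polygon>` regular polygon, #ff00ff→score S489 F1848: (112.3125,120.7904) → (117.0296,135.9622) → (131.8323,141.7337) → (145.5741,133.7589) → (147.9070,118.0430) → (137.0743,106.4203) → (121.2333,107.6431) → (112.3125,120.7904) (closed)

(Gcodetools for Inkscape — laser output)
G21
G90
G0 X107.7049 Y100.0835
M3 S823
G1 X29.5381 Y75.2334 F822
G1 X81.8161 Y42.8198
G1 X107.7049 Y100.0835
M5
G0 X112.3125 Y120.7904
M3 S489
G1 X117.0296 Y135.9622 F1848
G1 X131.8323 Y141.7337
G1 X145.5741 Y133.7589
G1 X147.9070 Y118.0430
G1 X137.0743 Y106.4203
G1 X121.2333 Y107.6431
G1 X112.3125 Y120.7904
M5
G0 X0.0000 Y0.0000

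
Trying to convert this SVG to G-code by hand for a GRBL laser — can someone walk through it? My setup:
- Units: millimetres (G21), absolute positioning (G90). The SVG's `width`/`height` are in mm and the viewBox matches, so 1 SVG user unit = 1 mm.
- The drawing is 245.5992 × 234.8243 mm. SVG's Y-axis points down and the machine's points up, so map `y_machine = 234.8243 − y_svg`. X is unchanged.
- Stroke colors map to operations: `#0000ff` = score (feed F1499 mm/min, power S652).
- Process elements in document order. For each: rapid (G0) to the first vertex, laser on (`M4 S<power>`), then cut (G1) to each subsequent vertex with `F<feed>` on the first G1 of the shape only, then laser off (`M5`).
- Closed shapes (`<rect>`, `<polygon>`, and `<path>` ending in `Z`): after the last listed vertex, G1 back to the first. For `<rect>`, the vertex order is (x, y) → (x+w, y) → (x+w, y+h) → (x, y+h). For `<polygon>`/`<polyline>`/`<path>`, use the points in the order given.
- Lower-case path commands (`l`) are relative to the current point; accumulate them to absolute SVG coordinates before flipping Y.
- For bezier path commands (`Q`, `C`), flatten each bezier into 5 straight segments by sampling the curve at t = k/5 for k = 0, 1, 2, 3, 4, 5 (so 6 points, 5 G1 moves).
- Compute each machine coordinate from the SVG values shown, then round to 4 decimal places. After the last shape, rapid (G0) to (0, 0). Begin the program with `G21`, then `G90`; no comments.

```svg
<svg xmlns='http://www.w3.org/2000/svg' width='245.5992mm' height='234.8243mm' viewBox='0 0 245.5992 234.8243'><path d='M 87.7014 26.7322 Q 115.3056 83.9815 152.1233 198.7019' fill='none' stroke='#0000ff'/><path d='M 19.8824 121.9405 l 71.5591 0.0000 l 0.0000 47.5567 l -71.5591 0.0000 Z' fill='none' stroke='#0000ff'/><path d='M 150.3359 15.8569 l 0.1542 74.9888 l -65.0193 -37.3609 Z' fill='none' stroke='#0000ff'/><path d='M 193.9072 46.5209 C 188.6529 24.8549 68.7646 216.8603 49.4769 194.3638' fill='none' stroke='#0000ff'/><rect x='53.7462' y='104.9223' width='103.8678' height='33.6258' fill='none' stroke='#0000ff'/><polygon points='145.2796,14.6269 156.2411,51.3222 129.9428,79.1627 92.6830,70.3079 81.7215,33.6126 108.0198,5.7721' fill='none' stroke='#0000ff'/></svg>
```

Since the viewBox matches the mm dimensions, user units are millimetres directly. The only transform is the Y-flip y_m = 234.8243 − y_svg.

Shape 1 is a quadratic bezier drawn with `<path>`. Its stroke #0000ff means score at S652, F1499. After flipping Y the toolpath is (87.7014,208.0921) → (99.1116,182.8935) → (111.2589,153.0973) → (124.1433,118.7033) → (137.7648,79.7117) → (152.1233,36.1224).

Shape 2 is a rectangle drawn with `<path>`. Its stroke #0000ff means score at S652, F1499. After flipping Y the toolpath is (19.8824,112.8838) → (91.4415,112.8838) → (91.4415,65.3271) → (19.8824,65.3271) → (19.8824,112.8838), returning to the start.

Shape 3 is a regular polygon drawn with `<path>`. Its stroke #0000ff means score at S652, F1499. After flipping Y the toolpath is (150.3359,218.9674) → (150.4901,143.9786) → (85.4708,181.3395) → (150.3359,218.9674), returning to the start.

Shape 4 is a cubic bezier drawn with `<path>`. Its stroke #0000ff means score at S652, F1499. After flipping Y the toolpath is (193.9072,188.3034) → (178.7204,179.0878) → (146.3527,139.1434) → (107.1354,89.0225) → (71.3997,49.2774) → (49.4769,40.4605).

Shape 5 is a rectangle drawn with `<rect>`. Its stroke #0000ff means score at S652, F1499. After flipping Y the toolpath is (53.7462,129.9020) → (157.6140,129.9020) → (157.6140,96.2762) → (53.7462,96.2762) → (53.7462,129.9020), returning to the start.

Shape 6 is a regular polygon drawn with `<polygon>`. Its stroke #0000ff means score at S652, F1499. After flipping Y the toolpath is (145.2796,220.1974) → (156.2411,183.5021) → (129.9428,155.6616) → (92.6830,164.5164) → (81.7215,201.2117) → (108.0198,229.0522) → (145.2796,220.1974), returning to the start.

G21
G90
G0 X87.7014 Y208.0921
M4 S652
G1 X99.1116 Y182.8935 F1499
G1 X111.2589 Y153.0973
G1 X124.1433 Y118.7033
G1 X137.7648 Y79.7117
G1 X152.1233 Y36.1224
M5
G0 X19.8824 Y112.8838
M4 S652
G1 X91.4415 Y112.8838 F1499
G1 X91.4415 Y65.3271
G1 X19.8824 Y65.3271
G1 X19.8824 Y112.8838
M5
G0 X150.3359 Y218.9674
M4 S652
G1 X150.4901 Y143.9786 F1499
G1 X85.4708 Y181.3395
G1 X150.3359 Y218.9674
M5
G0 X193.9072 Y188.3034
M4 S652
G1 X178.7204 Y179.0878 F1499
G1 X146.3527 Y139.1434
G1 X107.1354 Y89.0225
G1 X71.3997 Y49.2774
G1 X49.4769 Y40.4605
M5
G0 X53.7462 Y129.9020
M4 S652
G1 X157.6140 Y129.9020 F1499
G1 X157.6140 Y96.2762
G1 X53.7462 Y96.2762
G1 X53.7462 Y129.9020
M5
G0 X145.2796 Y220.1974
M4 S652
G1 X156.2411 Y183.5021 F1499
G1 X129.9428 Y155.6616
G1 X92.6830 Y164.5164
G1 X81.7215 Y201.2117
G1 X108.0198 Y229.0522
G1 X145.2796 Y220.1974
M5
G0 X0.0000 Y0.0000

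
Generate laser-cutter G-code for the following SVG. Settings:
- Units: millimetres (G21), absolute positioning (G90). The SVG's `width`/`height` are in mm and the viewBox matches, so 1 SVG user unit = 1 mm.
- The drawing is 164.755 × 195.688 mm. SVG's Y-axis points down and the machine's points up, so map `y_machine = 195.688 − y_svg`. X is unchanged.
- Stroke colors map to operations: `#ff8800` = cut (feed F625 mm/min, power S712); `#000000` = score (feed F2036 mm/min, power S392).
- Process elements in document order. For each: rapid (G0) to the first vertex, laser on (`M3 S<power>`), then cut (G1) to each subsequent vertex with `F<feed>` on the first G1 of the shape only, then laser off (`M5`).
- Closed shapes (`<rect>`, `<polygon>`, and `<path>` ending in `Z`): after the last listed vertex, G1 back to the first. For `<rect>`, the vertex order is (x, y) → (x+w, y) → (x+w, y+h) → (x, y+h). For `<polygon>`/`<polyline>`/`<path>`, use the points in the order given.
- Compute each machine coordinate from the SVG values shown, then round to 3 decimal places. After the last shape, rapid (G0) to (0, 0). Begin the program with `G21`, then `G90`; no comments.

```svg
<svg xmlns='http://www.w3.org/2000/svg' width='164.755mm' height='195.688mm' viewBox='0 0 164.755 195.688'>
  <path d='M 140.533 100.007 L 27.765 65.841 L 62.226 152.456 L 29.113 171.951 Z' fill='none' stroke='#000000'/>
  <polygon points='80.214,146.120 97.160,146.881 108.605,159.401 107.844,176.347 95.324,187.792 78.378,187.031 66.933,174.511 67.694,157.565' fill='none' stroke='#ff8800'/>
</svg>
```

G21
G90
G0 X140.533 Y95.681
M3 S392
G1 X27.765 Y129.847 F2036
G1 X62.226 Y43.232
G1 X29.113 Y23.737
G1 X140.533 Y95.681
M5
G0 X80.214 Y49.568
M3 S712
G1 X97.160 Y48.807 F625
G1 X108.605 Y36.287
G1 X107.844 Y19.341
G1 X95.324 Y7.896
G1 X78.378 Y8.657
G1 X66.933 Y21.177
G1 X67.694 Y38.123
G1 X80.214 Y49.568
M5
G0 X0.000 Y0.000

1 u = 1 mm; y_m = 195.688 − y.

[1] `<path>` closed polygon, #000000→score S392 F2036: (140.533,95.681) → (27.765,129.847) → (62.226,43.232) → (29.113,23.737) → (140.533,95.681) (closed)

[2] `<polygon>` regular polygon, #ff8800→cut S712 F625: (80.214,49.568) → (97.160,48.807) → (108.605,36.287) → (107.844,19.341) → (95.324,7.896) → (78.378,8.657) → (66.933,21.177) → (67.694,38.123) → (80.214,49.568) (closed)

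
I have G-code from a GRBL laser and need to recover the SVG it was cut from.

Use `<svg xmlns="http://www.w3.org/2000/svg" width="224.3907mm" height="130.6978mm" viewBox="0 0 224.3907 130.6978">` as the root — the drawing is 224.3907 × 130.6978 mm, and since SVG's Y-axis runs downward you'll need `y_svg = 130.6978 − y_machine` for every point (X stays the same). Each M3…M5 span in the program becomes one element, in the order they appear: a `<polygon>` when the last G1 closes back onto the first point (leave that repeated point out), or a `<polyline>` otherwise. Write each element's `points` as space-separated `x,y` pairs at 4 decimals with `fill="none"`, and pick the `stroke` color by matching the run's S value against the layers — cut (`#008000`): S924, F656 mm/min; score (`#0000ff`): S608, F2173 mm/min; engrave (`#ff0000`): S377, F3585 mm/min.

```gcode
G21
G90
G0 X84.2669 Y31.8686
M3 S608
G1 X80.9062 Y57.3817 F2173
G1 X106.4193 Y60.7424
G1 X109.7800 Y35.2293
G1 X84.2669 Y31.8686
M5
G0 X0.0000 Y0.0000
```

Each laser-on run becomes one SVG element. Flip Y back into SVG space with y_svg = 130.6978 − y_machine. Every run uses S608, so all elements get stroke `#0000ff` (score).

Run 1: The run returns to its start, so emit a `<polygon>` with points (Y-flipped): 84.2669,98.8292 80.9062,73.3161 106.4193,69.9554 109.7800,95.4685.

<svg xmlns="http://www.w3.org/2000/svg" width="224.3907mm" height="130.6978mm" viewBox="0 0 224.3907 130.6978">
  <polygon points="84.2669,98.8292 80.9062,73.3161 106.4193,69.9554 109.7800,95.4685" fill="none" stroke="#0000ff"/>
</svg>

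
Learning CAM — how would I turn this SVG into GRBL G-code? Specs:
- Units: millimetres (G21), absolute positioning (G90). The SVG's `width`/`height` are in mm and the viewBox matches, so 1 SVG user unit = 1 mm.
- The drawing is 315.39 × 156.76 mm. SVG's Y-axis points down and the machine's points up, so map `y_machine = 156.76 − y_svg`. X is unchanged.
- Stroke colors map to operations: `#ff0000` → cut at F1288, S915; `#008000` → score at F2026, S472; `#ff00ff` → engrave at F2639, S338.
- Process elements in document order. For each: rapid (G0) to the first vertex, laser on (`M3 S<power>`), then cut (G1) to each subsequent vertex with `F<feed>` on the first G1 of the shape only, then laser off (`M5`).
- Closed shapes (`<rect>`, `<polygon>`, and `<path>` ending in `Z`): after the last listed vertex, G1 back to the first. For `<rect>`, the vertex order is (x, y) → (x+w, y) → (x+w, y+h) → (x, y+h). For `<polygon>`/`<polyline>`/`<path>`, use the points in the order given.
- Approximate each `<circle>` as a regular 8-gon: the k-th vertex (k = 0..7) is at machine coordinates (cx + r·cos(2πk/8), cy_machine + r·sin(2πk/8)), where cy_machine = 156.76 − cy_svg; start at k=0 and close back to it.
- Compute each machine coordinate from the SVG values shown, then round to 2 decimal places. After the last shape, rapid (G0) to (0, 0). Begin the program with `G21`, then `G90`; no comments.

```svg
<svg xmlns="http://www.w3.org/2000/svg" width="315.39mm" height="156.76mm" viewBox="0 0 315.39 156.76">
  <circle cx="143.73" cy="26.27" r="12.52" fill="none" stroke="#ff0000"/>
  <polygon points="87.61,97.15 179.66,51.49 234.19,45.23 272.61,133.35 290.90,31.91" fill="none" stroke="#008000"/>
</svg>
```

G21
G90
G0 X156.25 Y130.49
M3 S915
G1 X152.58 Y139.34 F1288
G1 X143.73 Y143.01
G1 X134.88 Y139.34
G1 X131.21 Y130.49
G1 X134.88 Y121.64
G1 X143.73 Y117.97
G1 X152.58 Y121.64
G1 X156.25 Y130.49
M5
G0 X87.61 Y59.61
M3 S472
G1 X179.66 Y105.27 F2026
G1 X234.19 Y111.53
G1 X272.61 Y23.41
G1 X290.90 Y124.85
G1 X87.61 Y59.61
M5
G0 X0.00 Y0.00

Since the viewBox matches the mm dimensions, user units are millimetres directly. The only transform is the Y-flip y_m = 156.76 − y_svg.

Shape 1 is a circle drawn with `<circle>`. Its stroke #ff0000 means cut at S915, F1288. After flipping Y the toolpath is (156.25,130.49) → (152.58,139.34) → (143.73,143.01) → (134.88,139.34) → (131.21,130.49) → (134.88,121.64) → (143.73,117.97) → (152.58,121.64) → (156.25,130.49), returning to the start.

Shape 2 is a closed polygon drawn with `<polygon>`. Its stroke #008000 means score at S472, F2026. After flipping Y the toolpath is (87.61,59.61) → (179.66,105.27) → (234.19,111.53) → (272.61,23.41) → (290.90,124.85) → (87.61,59.61), returning to the start.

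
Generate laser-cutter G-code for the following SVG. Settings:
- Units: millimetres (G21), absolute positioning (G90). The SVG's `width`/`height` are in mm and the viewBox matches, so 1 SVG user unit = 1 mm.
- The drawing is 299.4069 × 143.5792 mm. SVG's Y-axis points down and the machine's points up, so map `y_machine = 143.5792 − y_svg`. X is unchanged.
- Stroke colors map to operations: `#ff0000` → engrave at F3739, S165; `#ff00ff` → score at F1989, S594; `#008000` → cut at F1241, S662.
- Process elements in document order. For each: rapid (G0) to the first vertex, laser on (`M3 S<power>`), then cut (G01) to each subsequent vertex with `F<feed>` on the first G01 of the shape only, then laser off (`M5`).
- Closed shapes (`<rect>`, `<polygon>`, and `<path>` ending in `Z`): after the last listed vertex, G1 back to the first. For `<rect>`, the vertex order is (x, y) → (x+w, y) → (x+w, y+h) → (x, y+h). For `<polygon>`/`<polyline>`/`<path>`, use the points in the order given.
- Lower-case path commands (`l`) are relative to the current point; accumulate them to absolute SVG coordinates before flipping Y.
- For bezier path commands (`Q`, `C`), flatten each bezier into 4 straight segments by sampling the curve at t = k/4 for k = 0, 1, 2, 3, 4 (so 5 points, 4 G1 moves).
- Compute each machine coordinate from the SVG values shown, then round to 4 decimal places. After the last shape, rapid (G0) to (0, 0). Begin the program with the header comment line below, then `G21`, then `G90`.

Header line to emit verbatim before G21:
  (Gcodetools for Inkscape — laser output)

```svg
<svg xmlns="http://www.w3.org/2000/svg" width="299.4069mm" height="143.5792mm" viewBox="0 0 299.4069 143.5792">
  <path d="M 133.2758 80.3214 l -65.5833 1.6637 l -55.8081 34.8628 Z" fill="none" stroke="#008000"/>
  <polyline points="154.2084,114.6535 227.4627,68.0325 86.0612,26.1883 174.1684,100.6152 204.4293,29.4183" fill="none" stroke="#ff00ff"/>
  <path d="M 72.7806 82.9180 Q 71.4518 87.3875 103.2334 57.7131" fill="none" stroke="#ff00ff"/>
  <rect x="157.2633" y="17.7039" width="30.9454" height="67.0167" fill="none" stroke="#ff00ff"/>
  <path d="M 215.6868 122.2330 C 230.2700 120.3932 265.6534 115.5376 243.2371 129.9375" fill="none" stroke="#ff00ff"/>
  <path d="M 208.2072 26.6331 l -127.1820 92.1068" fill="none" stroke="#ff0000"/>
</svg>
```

Since the viewBox matches the mm dimensions, user units are millimetres directly. The only transform is the Y-flip y_m = 143.5792 − y_svg.

Shape 1 is a closed polygon drawn with `<path>`. Its stroke #008000 means cut at S662, F1241. After flipping Y the toolpath is (133.2758,63.2578) → (67.6925,61.5941) → (11.8844,26.7313) → (133.2758,63.2578), returning to the start.

Shape 2 is a open polyline drawn with `<polyline>`. Its stroke #ff00ff means score at S594, F1989. After flipping Y the toolpath is (154.2084,28.9257) → (227.4627,75.5467) → (86.0612,117.3909) → (174.1684,42.9640) → (204.4293,114.1609).

Shape 3 is a quadratic bezier drawn with `<path>`. Its stroke #ff00ff means score at S594, F1989. After flipping Y the toolpath is (72.7806,60.6612) → (74.1856,60.5604) → (79.7294,64.7277) → (89.4120,73.1629) → (103.2334,85.8661).

Shape 4 is a rectangle drawn with `<rect>`. Its stroke #ff00ff means score at S594, F1989. After flipping Y the toolpath is (157.2633,125.8753) → (188.2087,125.8753) → (188.2087,58.8586) → (157.2633,58.8586) → (157.2633,125.8753), returning to the start.

Shape 5 is a cubic bezier drawn with `<path>`. Its stroke #ff00ff means score at S594, F1989. After flipping Y the toolpath is (215.6868,21.3462) → (229.2961,22.9435) → (243.3368,23.5838) → (250.4400,21.1792) → (243.2371,13.6417).

Shape 6 is a line segment drawn with `<path>`. Its stroke #ff0000 means engrave at S165, F3739. After flipping Y the toolpath is (208.2072,116.9461) → (81.0252,24.8393).

(Gcodetools for Inkscape — laser output)
G21
G90
G0 X133.2758 Y63.2578
M3 S662
G01 X67.6925 Y61.5941 F1241
G01 X11.8844 Y26.7313
G01 X133.2758 Y63.2578
M5
G0 X154.2084 Y28.9257
M3 S594
G01 X227.4627 Y75.5467 F1989
G01 X86.0612 Y117.3909
G01 X174.1684 Y42.9640
G01 X204.4293 Y114.1609
M5
G0 X72.7806 Y60.6612
M3 S594
G01 X74.1856 Y60.5604 F1989
G01 X79.7294 Y64.7277
G01 X89.4120 Y73.1629
G01 X103.2334 Y85.8661
M5
G0 X157.2633 Y125.8753
M3 S594
G01 X188.2087 Y125.8753 F1989
G01 X188.2087 Y58.8586
G01 X157.2633 Y58.8586
G01 X157.2633 Y125.8753
M5
G0 X215.6868 Y21.3462
M3 S594
G01 X229.2961 Y22.9435 F1989
G01 X243.3368 Y23.5838
G01 X250.4400 Y21.1792
G01 X243.2371 Y13.6417
M5
G0 X208.2072 Y116.9461
M3 S165
G01 X81.0252 Y24.8393 F3739
M5
G0 X0.0000 Y0.0000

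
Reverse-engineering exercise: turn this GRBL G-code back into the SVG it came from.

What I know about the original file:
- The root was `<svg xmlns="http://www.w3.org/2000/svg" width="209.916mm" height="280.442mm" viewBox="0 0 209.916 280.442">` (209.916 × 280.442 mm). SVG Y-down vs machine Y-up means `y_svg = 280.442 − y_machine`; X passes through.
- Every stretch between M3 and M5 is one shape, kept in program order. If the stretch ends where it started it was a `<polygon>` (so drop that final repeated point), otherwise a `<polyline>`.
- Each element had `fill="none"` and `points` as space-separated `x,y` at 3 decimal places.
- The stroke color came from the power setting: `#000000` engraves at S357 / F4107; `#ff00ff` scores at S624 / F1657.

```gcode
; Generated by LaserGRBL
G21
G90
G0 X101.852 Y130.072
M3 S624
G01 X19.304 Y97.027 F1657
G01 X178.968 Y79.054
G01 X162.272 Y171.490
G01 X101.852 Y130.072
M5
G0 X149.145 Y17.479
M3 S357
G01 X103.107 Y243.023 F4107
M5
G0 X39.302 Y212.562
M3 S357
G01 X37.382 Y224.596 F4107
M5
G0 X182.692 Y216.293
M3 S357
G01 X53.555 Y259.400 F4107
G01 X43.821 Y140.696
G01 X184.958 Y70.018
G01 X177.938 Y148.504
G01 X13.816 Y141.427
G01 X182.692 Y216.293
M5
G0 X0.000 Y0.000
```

Machine Y-up, SVG Y-down with viewBox height 280.442, so y_svg = 280.442 − y_machine; X carries over.

Run 1: power S624 maps to stroke `#ff00ff` (score). The run returns to its start, so emit a `<polygon>` with points (Y-flipped): 101.852,150.370 19.304,183.415 178.968,201.388 162.272,108.952.

Run 2: power S357 maps to stroke `#000000` (engrave). The run is open, so emit a `<polyline>` with points (Y-flipped): 149.145,262.963 103.107,37.419.

Run 3: power S357 maps to stroke `#000000` (engrave). The run is open, so emit a `<polyline>` with points (Y-flipped): 39.302,67.880 37.382,55.846.

Run 4: S357 ⇒ engrave layer `#000000`. The run returns to its start, so emit a `<polygon>` with points (Y-flipped): 182.692,64.149 53.555,21.042 43.821,139.746 184.958,210.424 177.938,131.938 13.816,139.015.

<svg xmlns="http://www.w3.org/2000/svg" width="209.916mm" height="280.442mm" viewBox="0 0 209.916 280.442">
  <polygon points="101.852,150.370 19.304,183.415 178.968,201.388 162.272,108.952" fill="none" stroke="#ff00ff"/>
  <polyline points="149.145,262.963 103.107,37.419" fill="none" stroke="#000000"/>
  <polyline points="39.302,67.880 37.382,55.846" fill="none" stroke="#000000"/>
  <polygon points="182.692,64.149 53.555,21.042 43.821,139.746 184.958,210.424 177.938,131.938 13.816,139.015" fill="none" stroke="#000000"/>
</svg>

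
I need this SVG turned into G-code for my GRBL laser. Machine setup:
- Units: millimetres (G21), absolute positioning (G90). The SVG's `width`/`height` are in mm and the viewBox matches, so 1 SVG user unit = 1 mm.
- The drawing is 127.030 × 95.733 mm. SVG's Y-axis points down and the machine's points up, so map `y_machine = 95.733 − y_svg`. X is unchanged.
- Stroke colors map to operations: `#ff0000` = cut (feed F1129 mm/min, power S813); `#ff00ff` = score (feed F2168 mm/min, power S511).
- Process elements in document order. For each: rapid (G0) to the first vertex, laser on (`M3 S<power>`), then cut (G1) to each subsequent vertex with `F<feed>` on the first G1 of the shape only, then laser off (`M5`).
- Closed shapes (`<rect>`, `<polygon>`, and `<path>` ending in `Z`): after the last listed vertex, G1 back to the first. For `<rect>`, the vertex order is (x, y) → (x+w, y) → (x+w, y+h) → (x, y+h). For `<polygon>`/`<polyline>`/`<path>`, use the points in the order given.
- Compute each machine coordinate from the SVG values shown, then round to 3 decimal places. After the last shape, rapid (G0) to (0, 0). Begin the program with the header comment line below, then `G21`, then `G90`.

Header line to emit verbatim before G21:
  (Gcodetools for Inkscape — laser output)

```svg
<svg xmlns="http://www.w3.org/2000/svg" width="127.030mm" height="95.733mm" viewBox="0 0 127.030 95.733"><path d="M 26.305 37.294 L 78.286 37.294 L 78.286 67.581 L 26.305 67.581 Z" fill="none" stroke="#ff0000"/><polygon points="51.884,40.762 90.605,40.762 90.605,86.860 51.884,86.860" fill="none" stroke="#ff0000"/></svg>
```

1 u = 1 mm; y_m = 95.733 − y.

[1] `<path>` rectangle, #ff0000→cut S813 F1129: (26.305,58.439) → (78.286,58.439) → (78.286,28.152) → (26.305,28.152) → (26.305,58.439) (closed)

[2] `<polygon>` rectangle, #ff0000→cut S813 F1129: (51.884,54.971) → (90.605,54.971) → (90.605,8.873) → (51.884,8.873) → (51.884,54.971) (closed)

(Gcodetools for Inkscape — laser output)
G21
G90
G0 X26.305 Y58.439
M3 S813
G1 X78.286 Y58.439 F1129
G1 X78.286 Y28.152
G1 X26.305 Y28.152
G1 X26.305 Y58.439
M5
G0 X51.884 Y54.971
M3 S813
G1 X90.605 Y54.971 F1129
G1 X90.605 Y8.873
G1 X51.884 Y8.873
G1 X51.884 Y54.971
M5
G0 X0.000 Y0.000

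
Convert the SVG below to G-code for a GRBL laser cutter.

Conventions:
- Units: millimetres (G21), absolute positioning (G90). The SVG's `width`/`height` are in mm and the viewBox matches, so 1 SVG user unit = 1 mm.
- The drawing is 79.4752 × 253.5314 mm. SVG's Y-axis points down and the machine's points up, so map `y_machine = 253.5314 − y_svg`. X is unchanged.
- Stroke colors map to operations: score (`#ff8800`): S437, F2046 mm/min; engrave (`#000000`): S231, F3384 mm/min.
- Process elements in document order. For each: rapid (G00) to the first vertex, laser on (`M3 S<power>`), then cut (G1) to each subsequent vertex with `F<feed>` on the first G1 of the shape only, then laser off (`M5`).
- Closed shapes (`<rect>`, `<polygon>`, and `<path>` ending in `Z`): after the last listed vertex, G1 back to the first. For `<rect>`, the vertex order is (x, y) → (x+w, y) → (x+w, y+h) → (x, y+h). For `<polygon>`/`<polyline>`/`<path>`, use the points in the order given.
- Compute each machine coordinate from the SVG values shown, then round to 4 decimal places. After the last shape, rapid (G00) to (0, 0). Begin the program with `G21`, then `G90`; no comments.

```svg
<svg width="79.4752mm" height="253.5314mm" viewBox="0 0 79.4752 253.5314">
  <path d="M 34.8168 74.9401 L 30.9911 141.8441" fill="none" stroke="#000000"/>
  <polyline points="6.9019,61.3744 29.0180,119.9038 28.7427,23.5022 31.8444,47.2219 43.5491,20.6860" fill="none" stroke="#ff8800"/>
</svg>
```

viewBox `0 0 79.4752 253.5314` with mm width/height → 1 unit = 1 mm. Flip: y_m = 253.5314 − y_svg.

**Shape 1** — `<path>` line segment, stroke `#000000` → engrave (S231, F3384). Machine vertices: (34.8168,178.5913) → (30.9911,111.6873). Open path.

**Shape 2** — `<polyline>` open polyline, stroke `#ff8800` → score (S437, F2046). Machine vertices: (6.9019,192.1570) → (29.0180,133.6276) → (28.7427,230.0292) → (31.8444,206.3095) → (43.5491,232.8454). Open path.

G21
G90
G00 X34.8168 Y178.5913
M3 S231
G1 X30.9911 Y111.6873 F3384
M5
G00 X6.9019 Y192.1570
M3 S437
G1 X29.0180 Y133.6276 F2046
G1 X28.7427 Y230.0292
G1 X31.8444 Y206.3095
G1 X43.5491 Y232.8454
M5
G00 X0.0000 Y0.0000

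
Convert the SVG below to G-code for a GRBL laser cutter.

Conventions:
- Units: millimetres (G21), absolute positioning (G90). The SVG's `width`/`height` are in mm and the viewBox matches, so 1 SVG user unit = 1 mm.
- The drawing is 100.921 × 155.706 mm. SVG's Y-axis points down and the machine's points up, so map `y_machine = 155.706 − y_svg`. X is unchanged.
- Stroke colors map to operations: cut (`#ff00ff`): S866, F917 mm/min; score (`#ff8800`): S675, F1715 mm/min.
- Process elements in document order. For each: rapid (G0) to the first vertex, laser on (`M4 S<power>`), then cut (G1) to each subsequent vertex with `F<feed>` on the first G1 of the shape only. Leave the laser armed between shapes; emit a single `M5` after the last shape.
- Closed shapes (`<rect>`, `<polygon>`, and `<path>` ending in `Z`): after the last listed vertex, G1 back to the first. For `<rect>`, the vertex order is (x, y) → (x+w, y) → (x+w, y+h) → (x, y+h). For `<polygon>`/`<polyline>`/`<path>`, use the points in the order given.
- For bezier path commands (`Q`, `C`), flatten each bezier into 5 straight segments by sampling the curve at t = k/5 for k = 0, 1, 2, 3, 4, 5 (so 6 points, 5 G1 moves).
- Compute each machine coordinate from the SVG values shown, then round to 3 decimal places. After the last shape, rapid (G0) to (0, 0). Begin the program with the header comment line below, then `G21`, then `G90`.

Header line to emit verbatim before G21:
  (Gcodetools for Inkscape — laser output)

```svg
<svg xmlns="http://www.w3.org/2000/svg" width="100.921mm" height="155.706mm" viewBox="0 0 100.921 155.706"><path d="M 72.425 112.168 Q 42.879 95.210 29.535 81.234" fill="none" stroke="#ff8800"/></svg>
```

(Gcodetools for Inkscape — laser output)
G21
G90
G0 X72.425 Y43.538
M4 S675
G1 X61.255 Y50.202 F1715
G1 X51.381 Y56.627
G1 X42.803 Y62.814
G1 X35.521 Y68.762
G1 X29.535 Y74.472
M5
G0 X0.000 Y0.000

1 u = 1 mm; y_m = 155.706 − y.

[1] `<path>` quadratic bezier, #ff8800→score S675 F1715: (72.425,43.538) → (61.255,50.202) → (51.381,56.627) → (42.803,62.814) → (35.521,68.762) → (29.535,74.472)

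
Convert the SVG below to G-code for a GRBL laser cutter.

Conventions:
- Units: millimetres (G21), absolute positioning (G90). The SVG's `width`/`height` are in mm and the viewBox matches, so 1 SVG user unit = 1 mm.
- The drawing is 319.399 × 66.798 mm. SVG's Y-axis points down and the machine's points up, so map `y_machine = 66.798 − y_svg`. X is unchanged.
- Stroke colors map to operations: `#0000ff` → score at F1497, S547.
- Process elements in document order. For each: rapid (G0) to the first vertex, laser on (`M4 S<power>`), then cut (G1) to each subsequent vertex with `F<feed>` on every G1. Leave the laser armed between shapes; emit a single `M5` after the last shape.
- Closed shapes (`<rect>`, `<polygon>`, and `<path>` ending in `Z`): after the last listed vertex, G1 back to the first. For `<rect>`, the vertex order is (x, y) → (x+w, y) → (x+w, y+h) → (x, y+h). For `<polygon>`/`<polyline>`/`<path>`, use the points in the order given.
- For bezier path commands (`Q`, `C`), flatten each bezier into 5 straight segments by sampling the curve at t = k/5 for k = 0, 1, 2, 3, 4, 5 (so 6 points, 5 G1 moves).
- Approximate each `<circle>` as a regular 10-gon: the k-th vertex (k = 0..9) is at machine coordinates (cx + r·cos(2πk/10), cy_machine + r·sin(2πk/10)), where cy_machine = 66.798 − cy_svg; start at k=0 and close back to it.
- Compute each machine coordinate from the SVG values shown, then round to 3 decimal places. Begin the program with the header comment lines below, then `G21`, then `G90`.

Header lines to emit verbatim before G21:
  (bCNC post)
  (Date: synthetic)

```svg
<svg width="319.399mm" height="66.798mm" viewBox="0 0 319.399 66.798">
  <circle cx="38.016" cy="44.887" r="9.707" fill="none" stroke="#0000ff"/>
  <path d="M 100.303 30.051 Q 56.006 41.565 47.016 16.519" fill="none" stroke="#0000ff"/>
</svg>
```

Since the viewBox matches the mm dimensions, user units are millimetres directly. The only transform is the Y-flip y_m = 66.798 − y_svg.

Shape 1 is a circle drawn with `<circle>`. Its stroke #0000ff means score at S547, F1497. After flipping Y the toolpath is (47.723,21.911) → (45.869,27.617) → (41.016,31.143) → (35.016,31.143) → (30.163,27.617) → (28.309,21.911) → (30.163,16.205) → (35.016,12.679) → (41.016,12.679) → (45.869,16.205) → (47.723,21.911), returning to the start.

Shape 2 is a quadratic bezier drawn with `<path>`. Its stroke #0000ff means score at S547, F1497. After flipping Y the toolpath is (100.303,36.747) → (83.996,33.604) → (70.515,33.385) → (59.857,36.092) → (52.024,41.723) → (47.016,50.279).

(bCNC post)
(Date: synthetic)
G21
G90
G0 X47.723 Y21.911
M4 S547
G1 X45.869 Y27.617 F1497
G1 X41.016 Y31.143 F1497
G1 X35.016 Y31.143 F1497
G1 X30.163 Y27.617 F1497
G1 X28.309 Y21.911 F1497
G1 X30.163 Y16.205 F1497
G1 X35.016 Y12.679 F1497
G1 X41.016 Y12.679 F1497
G1 X45.869 Y16.205 F1497
G1 X47.723 Y21.911 F1497
G0 X100.303 Y36.747
M4 S547
G1 X83.996 Y33.604 F1497
G1 X70.515 Y33.385 F1497
G1 X59.857 Y36.092 F1497
G1 X52.024 Y41.723 F1497
G1 X47.016 Y50.279 F1497
M5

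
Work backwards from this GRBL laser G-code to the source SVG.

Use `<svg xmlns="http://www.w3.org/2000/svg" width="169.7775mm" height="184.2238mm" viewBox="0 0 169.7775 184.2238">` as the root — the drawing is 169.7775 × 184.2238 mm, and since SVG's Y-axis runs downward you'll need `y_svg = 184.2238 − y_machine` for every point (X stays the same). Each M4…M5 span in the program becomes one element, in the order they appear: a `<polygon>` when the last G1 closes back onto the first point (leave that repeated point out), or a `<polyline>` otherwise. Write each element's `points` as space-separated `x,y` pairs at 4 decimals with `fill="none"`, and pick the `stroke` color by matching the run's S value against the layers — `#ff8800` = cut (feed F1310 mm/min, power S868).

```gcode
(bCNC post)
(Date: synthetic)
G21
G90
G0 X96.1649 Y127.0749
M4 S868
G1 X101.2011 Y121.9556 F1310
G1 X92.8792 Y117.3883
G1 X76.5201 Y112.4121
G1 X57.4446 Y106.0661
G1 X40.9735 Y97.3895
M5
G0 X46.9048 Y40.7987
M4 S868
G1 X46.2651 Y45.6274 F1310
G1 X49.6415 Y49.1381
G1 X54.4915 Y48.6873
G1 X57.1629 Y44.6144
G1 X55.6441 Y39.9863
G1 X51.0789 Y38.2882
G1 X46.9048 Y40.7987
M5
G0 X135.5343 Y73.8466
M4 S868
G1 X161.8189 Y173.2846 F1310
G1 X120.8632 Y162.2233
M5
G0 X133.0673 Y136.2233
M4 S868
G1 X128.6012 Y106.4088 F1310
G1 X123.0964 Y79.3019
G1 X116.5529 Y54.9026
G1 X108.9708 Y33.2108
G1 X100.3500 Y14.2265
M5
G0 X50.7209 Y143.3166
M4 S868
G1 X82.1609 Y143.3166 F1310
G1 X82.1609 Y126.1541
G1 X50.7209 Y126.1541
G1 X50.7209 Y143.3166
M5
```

Machine Y-up, SVG Y-down with viewBox height 184.2238, so y_svg = 184.2238 − y_machine; X carries over. Every run uses S868, so all elements get stroke `#ff8800` (cut).

Run 1: The run is open, so emit a `<polyline>` with points (Y-flipped): 96.1649,57.1489 101.2011,62.2682 92.8792,66.8355 76.5201,71.8117 57.4446,78.1577 40.9735,86.8343.

Run 2: The run returns to its start, so emit a `<polygon>` with points (Y-flipped): 46.9048,143.4251 46.2651,138.5964 49.6415,135.0857 54.4915,135.5365 57.1629,139.6094 55.6441,144.2375 51.0789,145.9356.

Run 3: The run is open, so emit a `<polyline>` with points (Y-flipped): 135.5343,110.3772 161.8189,10.9392 120.8632,22.0005.

Run 4: The run is open, so emit a `<polyline>` with points (Y-flipped): 133.0673,48.0005 128.6012,77.8150 123.0964,104.9219 116.5529,129.3212 108.9708,151.0130 100.3500,169.9973.

Run 5: The run returns to its start, so emit a `<polygon>` with points (Y-flipped): 50.7209,40.9072 82.1609,40.9072 82.1609,58.0697 50.7209,58.0697.

<svg xmlns="http://www.w3.org/2000/svg" width="169.7775mm" height="184.2238mm" viewBox="0 0 169.7775 184.2238">
  <polyline points="96.1649,57.1489 101.2011,62.2682 92.8792,66.8355 76.5201,71.8117 57.4446,78.1577 40.9735,86.8343" fill="none" stroke="#ff8800"/>
  <polygon points="46.9048,143.4251 46.2651,138.5964 49.6415,135.0857 54.4915,135.5365 57.1629,139.6094 55.6441,144.2375 51.0789,145.9356" fill="none" stroke="#ff8800"/>
  <polyline points="135.5343,110.3772 161.8189,10.9392 120.8632,22.0005" fill="none" stroke="#ff8800"/>
  <polyline points="133.0673,48.0005 128.6012,77.8150 123.0964,104.9219 116.5529,129.3212 108.9708,151.0130 100.3500,169.9973" fill="none" stroke="#ff8800"/>
  <polygon points="50.7209,40.9072 82.1609,40.9072 82.1609,58.0697 50.7209,58.0697" fill="none" stroke="#ff8800"/>
</svg>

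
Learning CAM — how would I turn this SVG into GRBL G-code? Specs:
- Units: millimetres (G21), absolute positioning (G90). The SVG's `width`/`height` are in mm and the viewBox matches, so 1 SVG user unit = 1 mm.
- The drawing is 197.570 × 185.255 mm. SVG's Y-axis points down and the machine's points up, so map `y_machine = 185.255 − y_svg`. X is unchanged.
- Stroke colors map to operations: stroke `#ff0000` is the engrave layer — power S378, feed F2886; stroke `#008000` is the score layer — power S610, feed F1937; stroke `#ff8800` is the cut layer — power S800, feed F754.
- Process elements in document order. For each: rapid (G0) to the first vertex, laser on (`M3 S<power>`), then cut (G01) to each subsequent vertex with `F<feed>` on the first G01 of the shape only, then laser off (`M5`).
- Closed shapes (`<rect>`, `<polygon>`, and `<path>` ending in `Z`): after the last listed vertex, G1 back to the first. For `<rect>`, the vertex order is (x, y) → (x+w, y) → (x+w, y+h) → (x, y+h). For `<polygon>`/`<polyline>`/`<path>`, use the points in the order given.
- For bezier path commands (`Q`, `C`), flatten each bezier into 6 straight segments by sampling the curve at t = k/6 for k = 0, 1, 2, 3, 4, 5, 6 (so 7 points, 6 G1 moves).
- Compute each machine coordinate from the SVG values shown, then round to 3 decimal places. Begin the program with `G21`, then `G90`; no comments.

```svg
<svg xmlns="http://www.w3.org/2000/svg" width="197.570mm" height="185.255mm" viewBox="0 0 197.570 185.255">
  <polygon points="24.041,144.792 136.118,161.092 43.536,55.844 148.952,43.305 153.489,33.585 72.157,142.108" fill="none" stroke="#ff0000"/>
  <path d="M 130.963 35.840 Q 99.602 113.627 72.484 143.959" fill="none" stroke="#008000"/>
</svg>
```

G21
G90
G0 X24.041 Y40.463
M3 S378
G01 X136.118 Y24.163 F2886
G01 X43.536 Y129.411
G01 X148.952 Y141.950
G01 X153.489 Y151.670
G01 X72.157 Y43.147
G01 X24.041 Y40.463
M5
G0 X130.963 Y149.415
M3 S610
G01 X120.627 Y124.804 F1937
G01 X110.527 Y102.830
G01 X100.663 Y83.492
G01 X91.034 Y66.790
G01 X81.641 Y52.725
G01 X72.484 Y41.296
M5

Since the viewBox matches the mm dimensions, user units are millimetres directly. The only transform is the Y-flip y_m = 185.255 − y_svg.

Shape 1 is a closed polygon drawn with `<polygon>`. Its stroke #ff0000 means engrave at S378, F2886. After flipping Y the toolpath is (24.041,40.463) → (136.118,24.163) → (43.536,129.411) → (148.952,141.950) → (153.489,151.670) → (72.157,43.147) → (24.041,40.463), returning to the start.

Shape 2 is a quadratic bezier drawn with `<path>`. Its stroke #008000 means score at S610, F1937. After flipping Y the toolpath is (130.963,149.415) → (120.627,124.804) → (110.527,102.830) → (100.663,83.492) → (91.034,66.790) → (81.641,52.725) → (72.484,41.296).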